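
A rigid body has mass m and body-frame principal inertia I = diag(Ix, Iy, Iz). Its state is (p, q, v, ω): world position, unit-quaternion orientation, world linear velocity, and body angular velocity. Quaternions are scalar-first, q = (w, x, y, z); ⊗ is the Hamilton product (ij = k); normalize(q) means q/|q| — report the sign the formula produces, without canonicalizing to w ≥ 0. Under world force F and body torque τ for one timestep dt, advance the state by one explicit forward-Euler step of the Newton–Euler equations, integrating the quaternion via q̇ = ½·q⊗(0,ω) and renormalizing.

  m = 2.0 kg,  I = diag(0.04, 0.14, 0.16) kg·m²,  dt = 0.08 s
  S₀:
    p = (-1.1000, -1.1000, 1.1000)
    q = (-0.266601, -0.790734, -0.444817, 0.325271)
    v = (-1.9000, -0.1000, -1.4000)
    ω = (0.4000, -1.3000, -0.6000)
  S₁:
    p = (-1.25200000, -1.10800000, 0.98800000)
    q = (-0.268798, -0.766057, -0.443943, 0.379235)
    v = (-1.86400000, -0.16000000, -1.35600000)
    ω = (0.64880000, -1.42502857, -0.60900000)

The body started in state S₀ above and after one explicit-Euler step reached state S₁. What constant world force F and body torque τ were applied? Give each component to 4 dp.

F = (0.9000, -1.5000, 1.1000)
τ = (0.1400, -0.1900, -0.0700)

Δω = ω₁−ω₀ = (0.24880000, -0.12502857, -0.00900000)
τ = I·(Δω/dt) + ω₀×(Iω₀) = (0.1400, -0.1900, -0.0700)
Δv = v₁−v₀ = (0.03600000, -0.06000000, 0.04400000)
applied force F = (0.9000, -1.5000, 1.1000)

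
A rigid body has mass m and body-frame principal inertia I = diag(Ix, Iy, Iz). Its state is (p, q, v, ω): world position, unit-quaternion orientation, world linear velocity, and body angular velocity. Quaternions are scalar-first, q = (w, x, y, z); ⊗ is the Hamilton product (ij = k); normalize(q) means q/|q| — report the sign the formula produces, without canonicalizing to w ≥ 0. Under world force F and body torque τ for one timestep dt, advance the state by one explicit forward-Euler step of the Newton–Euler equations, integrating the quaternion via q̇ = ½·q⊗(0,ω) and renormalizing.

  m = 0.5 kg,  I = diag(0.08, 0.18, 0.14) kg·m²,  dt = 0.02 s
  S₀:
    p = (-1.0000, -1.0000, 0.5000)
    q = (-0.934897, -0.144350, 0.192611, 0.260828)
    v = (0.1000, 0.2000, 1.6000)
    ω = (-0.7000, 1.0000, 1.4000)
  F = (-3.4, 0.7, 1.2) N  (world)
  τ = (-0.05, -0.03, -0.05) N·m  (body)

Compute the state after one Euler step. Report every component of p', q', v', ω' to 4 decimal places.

p' = (-0.9980, -0.9960, 0.5320)
q' = (-0.9413, -0.1377, 0.1834, 0.2476)
v' = (-0.0360, 0.2280, 1.6480)
ω' = (-0.6985, 0.9901, 1.4029)

p + v·dt = (-0.9980, -0.9960, 0.5320)
v + (F/m)dt = (-0.0360, 0.2280, 1.6480)
gyro term ω×Iω = (-0.0560, 0.0588, -0.0700)
α = I⁻¹(τ − ω×Iω) = (0.0750, -0.4933, 0.1429)
ω' = ω + α·dt = (-0.6985, 0.9901, 1.4029)
Hamilton product q⊗(0,ω) = (-0.6588152, 0.6632553, -0.9153866, -1.3183781)
updated quaternion q' = (-0.9413, -0.1377, 0.1834, 0.2476)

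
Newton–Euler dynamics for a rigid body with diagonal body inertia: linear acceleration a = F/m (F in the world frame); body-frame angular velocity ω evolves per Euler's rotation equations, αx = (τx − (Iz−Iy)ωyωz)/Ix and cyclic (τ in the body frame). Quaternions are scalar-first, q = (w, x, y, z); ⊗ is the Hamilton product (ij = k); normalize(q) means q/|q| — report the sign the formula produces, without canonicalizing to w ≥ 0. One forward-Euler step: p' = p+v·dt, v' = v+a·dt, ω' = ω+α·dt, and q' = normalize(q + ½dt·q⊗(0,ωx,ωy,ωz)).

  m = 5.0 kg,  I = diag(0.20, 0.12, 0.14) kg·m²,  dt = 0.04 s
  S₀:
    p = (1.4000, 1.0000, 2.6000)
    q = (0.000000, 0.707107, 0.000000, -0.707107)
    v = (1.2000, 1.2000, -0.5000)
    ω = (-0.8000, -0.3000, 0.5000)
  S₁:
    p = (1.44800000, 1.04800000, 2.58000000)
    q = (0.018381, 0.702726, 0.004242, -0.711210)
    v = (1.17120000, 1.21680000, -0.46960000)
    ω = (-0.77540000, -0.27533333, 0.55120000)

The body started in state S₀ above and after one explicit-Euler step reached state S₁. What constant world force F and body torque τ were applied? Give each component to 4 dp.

Δω = ω₁−ω₀ = (0.02460000, 0.02466667, 0.05120000)
ω₀×(Iω₀) = (-0.0030, -0.0240, -0.0192)
I·α + gyro = (0.1200, 0.0500, 0.1600)
Δv = v₁−v₀ = (-0.02880000, 0.01680000, 0.03040000)
F = m·Δv/dt = (-3.6000, 2.1000, 3.8000)

F = (-3.6000, 2.1000, 3.8000)
τ = (0.1200, 0.0500, 0.1600)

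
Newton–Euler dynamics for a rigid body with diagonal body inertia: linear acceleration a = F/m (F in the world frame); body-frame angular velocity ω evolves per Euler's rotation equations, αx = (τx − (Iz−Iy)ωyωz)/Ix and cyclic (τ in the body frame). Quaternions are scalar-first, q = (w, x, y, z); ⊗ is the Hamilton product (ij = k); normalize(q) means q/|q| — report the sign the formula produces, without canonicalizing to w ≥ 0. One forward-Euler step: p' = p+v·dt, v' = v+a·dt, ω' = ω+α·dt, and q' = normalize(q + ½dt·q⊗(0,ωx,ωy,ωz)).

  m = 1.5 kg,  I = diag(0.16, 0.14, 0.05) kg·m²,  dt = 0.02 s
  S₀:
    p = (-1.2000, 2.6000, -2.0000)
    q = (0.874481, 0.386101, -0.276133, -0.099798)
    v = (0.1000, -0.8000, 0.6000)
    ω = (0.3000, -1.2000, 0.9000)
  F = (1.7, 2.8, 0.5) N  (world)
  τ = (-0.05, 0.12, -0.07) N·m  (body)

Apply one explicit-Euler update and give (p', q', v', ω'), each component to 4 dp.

p' = (-1.1980, 2.5840, -1.9880)
q' = (0.8708, 0.3850, -0.2904, -0.0957)
v' = (0.1227, -0.7627, 0.6067)
ω' = (0.2816, -1.1871, 0.8691)

gyro term ω×Iω = (0.0972, 0.0297, 0.0072)
angular accel α = (-0.9200, 0.6450, -1.5440)
ω' = ω + α·dt = (0.2816, -1.1871, 0.8691)
q⊗(0,ω) = (-0.3573717, -0.1059330, -1.4268075, 0.4065516)
q' = normalize(q + ½dt·q⊗(0,ω)) = (0.8708, 0.3850, -0.2904, -0.0957)
a = (1.1333, 1.8667, 0.3333)
p + v·dt = (-1.1980, 2.5840, -1.9880)
v + (F/m)dt = (0.1227, -0.7627, 0.6067)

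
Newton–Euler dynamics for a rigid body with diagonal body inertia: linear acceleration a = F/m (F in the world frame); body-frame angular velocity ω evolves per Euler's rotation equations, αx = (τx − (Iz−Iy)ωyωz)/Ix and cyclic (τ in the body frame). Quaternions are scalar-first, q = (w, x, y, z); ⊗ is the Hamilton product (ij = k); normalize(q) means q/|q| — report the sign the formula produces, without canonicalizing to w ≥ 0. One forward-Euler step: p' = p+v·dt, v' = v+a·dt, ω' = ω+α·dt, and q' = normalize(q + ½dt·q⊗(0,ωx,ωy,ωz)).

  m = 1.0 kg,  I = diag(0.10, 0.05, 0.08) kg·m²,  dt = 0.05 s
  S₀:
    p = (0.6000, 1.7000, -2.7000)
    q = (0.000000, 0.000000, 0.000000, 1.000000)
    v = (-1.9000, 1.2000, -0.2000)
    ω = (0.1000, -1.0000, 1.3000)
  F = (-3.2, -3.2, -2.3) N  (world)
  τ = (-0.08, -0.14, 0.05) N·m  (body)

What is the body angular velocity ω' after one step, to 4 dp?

ω' = (0.0795, -1.1426, 1.3281)

α = I⁻¹(τ − ω×Iω) = (-0.4100, -2.8520, 0.5625)
ω' = ω + α·dt = (0.0795, -1.1426, 1.3281)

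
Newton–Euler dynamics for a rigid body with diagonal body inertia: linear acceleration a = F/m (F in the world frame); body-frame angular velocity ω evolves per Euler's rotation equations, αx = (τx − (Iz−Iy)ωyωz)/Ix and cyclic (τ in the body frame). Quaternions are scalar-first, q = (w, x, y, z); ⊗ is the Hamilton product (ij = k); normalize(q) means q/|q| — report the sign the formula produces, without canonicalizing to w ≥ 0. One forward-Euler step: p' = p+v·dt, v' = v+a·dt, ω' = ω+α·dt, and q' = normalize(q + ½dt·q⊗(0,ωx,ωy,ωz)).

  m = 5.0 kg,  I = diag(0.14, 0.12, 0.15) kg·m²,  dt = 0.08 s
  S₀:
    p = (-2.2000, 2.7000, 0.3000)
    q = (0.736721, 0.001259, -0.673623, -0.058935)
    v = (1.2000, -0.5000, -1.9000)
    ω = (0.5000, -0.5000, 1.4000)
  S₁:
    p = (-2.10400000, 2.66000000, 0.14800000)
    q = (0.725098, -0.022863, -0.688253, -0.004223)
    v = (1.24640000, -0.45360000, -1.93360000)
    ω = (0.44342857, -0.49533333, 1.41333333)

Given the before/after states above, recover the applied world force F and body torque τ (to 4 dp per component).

F = (2.9000, 2.9000, -2.1000)
τ = (-0.1200, 0.0000, 0.0300)

ω₁ − ω₀ = (-0.05657143, 0.00466667, 0.01333333)
ω₀×(Iω₀) = (-0.0210, -0.0070, 0.0050)
applied torque τ = (-0.1200, 0.0000, 0.0300)
velocity change Δv = (0.04640000, 0.04640000, -0.03360000)
F = m·Δv/dt = (2.9000, 2.9000, -2.1000)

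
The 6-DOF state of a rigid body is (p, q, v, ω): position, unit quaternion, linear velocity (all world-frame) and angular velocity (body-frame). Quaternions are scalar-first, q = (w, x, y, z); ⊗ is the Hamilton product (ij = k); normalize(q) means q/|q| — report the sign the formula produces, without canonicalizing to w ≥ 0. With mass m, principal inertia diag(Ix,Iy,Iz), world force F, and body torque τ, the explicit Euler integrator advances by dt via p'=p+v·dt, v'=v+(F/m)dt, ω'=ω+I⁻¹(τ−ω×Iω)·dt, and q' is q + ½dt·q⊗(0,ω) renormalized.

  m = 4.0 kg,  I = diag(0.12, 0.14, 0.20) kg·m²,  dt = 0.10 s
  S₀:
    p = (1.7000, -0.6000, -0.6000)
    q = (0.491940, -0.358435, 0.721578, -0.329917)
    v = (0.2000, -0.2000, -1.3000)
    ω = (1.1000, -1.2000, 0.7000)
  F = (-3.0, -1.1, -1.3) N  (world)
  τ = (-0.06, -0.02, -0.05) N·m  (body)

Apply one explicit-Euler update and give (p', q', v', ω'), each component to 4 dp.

p' = (1.7200, -0.6200, -0.7300)
q' = (0.5643, -0.3246, 0.6838, -0.3296)
v' = (0.1250, -0.2275, -1.3325)
ω' = (1.0920, -1.1703, 0.6882)

(τ − ω×Iω)/I = (-0.0800, 0.2971, -0.1180)
ω' = ω + α·dt = (1.0920, -1.1703, 0.6882)
Hamilton product q⊗(0,ω) = (1.4911140, 0.6503382, -0.7023322, -0.0192558)
updated quaternion q' = (0.5643, -0.3246, 0.6838, -0.3296)
a = F/m = (-0.7500, -0.2750, -0.3250)
p' = p + v·dt = (1.7200, -0.6200, -0.7300)
v + (F/m)dt = (0.1250, -0.2275, -1.3325)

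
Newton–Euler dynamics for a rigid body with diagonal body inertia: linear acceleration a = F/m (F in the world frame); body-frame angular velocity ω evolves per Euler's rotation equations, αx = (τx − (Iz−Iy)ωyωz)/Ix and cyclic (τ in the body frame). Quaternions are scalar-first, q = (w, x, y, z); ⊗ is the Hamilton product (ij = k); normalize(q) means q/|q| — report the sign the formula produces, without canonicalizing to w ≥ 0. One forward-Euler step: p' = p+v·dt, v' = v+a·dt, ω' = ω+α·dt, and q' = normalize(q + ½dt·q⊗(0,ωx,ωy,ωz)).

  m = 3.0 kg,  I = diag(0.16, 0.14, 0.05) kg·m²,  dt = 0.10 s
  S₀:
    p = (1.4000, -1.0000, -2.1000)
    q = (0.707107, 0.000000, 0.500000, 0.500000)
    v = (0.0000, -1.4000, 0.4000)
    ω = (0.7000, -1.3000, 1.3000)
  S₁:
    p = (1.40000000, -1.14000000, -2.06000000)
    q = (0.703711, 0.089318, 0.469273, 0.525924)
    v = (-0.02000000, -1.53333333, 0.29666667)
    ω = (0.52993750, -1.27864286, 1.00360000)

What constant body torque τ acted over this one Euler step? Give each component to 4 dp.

τ = (-0.1200, 0.1300, -0.1300)

ω₁ − ω₀ = (-0.17006250, 0.02135714, -0.29640000)
I·α + gyro = (-0.1200, 0.1300, -0.1300)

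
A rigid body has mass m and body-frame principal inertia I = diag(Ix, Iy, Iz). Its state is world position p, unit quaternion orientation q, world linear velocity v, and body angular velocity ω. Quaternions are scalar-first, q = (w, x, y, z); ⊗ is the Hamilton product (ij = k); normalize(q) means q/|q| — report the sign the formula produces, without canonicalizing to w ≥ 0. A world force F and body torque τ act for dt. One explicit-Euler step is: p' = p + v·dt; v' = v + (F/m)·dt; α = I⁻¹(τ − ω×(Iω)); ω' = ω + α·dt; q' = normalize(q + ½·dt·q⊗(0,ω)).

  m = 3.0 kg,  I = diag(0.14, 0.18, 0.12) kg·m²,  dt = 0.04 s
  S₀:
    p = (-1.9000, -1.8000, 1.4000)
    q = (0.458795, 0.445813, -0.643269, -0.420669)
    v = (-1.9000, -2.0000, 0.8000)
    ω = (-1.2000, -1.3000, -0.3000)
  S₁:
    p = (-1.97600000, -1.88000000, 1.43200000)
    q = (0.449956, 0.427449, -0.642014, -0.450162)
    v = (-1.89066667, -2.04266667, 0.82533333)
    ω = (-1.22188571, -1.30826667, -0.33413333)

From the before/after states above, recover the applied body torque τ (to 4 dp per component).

τ = (-0.1000, -0.0300, -0.0400)

rate change Δω = (-0.02188571, -0.00826667, -0.03413333)
τ = I·(Δω/dt) + ω₀×(Iω₀) = (-0.1000, -0.0300, -0.0400)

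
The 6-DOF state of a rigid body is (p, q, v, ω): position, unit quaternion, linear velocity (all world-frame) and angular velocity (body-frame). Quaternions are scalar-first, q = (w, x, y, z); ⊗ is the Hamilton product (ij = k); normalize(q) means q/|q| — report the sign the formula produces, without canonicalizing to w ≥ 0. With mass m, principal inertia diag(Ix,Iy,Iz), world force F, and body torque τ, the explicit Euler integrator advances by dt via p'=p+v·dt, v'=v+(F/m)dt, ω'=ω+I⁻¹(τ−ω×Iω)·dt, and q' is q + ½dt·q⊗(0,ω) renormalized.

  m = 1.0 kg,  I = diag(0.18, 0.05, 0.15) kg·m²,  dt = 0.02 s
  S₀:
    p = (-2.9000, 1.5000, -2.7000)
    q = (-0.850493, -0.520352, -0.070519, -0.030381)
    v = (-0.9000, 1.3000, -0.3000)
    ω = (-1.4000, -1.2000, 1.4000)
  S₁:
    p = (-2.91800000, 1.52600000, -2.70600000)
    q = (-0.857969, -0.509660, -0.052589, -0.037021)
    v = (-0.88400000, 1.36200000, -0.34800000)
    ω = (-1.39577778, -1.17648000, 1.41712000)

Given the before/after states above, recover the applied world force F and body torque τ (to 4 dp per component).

F = (0.8000, 3.1000, -2.4000)
τ = (-0.1300, 0.0000, -0.0900)

ω₁ − ω₀ = (0.00422222, 0.02352000, 0.01712000)
precession coupling = (-0.1680, -0.0588, -0.2184)
applied torque τ = (-0.1300, 0.0000, -0.0900)
Δv = v₁−v₀ = (0.01600000, 0.06200000, -0.04800000)
F = m·Δv/dt = (0.8000, 3.1000, -2.4000)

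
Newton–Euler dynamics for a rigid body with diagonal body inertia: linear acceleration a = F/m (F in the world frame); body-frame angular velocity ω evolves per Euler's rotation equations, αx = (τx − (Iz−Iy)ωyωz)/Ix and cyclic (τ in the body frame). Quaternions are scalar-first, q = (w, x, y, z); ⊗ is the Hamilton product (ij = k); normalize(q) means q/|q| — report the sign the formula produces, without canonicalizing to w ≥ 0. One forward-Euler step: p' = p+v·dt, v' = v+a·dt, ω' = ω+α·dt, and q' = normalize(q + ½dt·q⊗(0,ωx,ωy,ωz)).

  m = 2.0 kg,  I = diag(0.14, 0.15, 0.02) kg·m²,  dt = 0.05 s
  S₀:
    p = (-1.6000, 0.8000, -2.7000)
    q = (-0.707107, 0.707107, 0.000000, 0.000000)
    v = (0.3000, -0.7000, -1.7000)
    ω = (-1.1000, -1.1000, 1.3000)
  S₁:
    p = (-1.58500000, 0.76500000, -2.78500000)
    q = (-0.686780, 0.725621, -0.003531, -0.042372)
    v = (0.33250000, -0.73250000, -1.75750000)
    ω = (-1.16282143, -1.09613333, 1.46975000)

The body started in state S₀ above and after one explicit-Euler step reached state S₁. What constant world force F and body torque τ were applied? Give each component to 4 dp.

F = (1.3000, -1.3000, -2.3000)
τ = (0.0100, -0.1600, 0.0800)

v₁ − v₀ = (0.03250000, -0.03250000, -0.05750000)
applied force F = (1.3000, -1.3000, -2.3000)
rate change Δω = (-0.06282143, 0.00386667, 0.16975000)
applied torque τ = (0.0100, -0.1600, 0.0800)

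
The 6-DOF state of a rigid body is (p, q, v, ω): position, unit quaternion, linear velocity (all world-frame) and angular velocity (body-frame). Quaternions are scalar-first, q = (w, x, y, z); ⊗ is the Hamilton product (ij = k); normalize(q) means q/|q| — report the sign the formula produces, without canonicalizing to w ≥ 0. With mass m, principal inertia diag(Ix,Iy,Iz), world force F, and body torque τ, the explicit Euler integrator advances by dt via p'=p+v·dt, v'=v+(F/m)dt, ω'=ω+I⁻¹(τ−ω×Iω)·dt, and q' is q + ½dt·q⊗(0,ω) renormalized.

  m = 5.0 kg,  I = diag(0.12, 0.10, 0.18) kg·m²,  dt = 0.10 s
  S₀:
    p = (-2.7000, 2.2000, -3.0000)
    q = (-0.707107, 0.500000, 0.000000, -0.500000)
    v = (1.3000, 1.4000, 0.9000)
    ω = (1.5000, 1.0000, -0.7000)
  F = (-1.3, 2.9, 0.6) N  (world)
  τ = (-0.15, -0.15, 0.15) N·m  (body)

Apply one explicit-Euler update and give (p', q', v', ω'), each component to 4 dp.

p' = (-2.5700, 2.3400, -2.9100)
q' = (-0.7586, 0.4698, -0.0551, -0.4482)
v' = (1.2740, 1.4580, 0.9120)
ω' = (1.4217, 0.7870, -0.6000)

angular accel α = (-0.7833, -2.1300, 1.0000)
new body rate ω' = (1.4217, 0.7870, -0.6000)
q⊗(0,ω) = (-1.1000000, -0.5606605, -1.1071070, 0.9949749)
updated quaternion q' = (-0.7586, 0.4698, -0.0551, -0.4482)
linear accel F/m = (-0.2600, 0.5800, 0.1200)
p' = p + v·dt = (-2.5700, 2.3400, -2.9100)
v + (F/m)dt = (1.2740, 1.4580, 0.9120)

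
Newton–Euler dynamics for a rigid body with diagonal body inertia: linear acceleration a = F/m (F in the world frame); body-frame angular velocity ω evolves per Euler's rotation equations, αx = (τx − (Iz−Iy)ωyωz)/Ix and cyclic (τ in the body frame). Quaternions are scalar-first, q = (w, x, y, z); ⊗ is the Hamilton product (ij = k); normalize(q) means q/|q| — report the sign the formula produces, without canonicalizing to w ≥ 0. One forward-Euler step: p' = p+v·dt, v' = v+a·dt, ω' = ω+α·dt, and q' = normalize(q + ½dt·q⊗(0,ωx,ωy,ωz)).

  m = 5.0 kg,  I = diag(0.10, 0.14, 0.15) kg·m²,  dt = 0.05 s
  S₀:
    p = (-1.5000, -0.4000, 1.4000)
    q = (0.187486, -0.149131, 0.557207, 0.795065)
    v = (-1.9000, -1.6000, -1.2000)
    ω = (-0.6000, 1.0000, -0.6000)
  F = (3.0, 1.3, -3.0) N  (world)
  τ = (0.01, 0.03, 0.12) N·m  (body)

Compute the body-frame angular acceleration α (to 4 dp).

α = (0.1600, 0.3429, 0.9600)

gyro term ω×Iω = (-0.0060, -0.0180, -0.0240)
angular accel α = (0.1600, 0.3429, 0.9600)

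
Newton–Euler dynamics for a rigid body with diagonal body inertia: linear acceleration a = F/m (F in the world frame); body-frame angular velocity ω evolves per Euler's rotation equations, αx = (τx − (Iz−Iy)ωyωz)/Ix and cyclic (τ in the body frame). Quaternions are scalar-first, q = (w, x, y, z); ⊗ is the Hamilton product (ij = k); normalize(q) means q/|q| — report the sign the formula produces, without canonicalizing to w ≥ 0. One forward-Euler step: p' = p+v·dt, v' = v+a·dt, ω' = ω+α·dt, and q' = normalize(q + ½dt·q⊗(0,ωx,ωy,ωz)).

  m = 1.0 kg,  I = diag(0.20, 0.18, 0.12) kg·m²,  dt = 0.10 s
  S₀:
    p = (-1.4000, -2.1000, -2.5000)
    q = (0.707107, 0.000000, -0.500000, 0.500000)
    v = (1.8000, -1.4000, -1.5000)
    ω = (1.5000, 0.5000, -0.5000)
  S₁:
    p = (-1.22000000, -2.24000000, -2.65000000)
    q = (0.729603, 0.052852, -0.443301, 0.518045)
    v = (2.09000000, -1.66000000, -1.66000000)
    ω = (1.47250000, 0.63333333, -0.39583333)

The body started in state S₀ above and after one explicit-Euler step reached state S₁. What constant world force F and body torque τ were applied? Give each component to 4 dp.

F = (2.9000, -2.6000, -1.6000)
τ = (-0.0400, 0.1800, 0.1100)

rate change Δω = (-0.02750000, 0.13333333, 0.10416667)
τ = I·(Δω/dt) + ω₀×(Iω₀) = (-0.0400, 0.1800, 0.1100)
v₁ − v₀ = (0.29000000, -0.26000000, -0.16000000)
m·(v₁−v₀)/dt = (2.9000, -2.6000, -1.6000)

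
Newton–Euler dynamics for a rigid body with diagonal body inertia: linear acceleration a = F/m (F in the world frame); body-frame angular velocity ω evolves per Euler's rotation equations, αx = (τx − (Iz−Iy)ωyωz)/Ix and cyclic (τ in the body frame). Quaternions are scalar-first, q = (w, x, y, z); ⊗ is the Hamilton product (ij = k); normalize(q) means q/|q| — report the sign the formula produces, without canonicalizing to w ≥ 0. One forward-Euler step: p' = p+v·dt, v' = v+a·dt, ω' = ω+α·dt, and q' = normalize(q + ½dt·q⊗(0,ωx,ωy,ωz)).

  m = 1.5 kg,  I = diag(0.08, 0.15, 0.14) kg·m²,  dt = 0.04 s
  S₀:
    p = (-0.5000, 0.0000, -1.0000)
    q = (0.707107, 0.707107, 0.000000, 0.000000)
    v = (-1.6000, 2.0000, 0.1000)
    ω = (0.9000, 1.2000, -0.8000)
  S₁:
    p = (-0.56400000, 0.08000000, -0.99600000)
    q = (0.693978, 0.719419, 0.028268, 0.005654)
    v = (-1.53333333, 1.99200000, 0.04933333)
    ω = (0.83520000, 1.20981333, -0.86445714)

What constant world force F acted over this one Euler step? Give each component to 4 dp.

F = (2.5000, -0.3000, -1.9000)

v₁ − v₀ = (0.06666667, -0.00800000, -0.05066667)
m·(v₁−v₀)/dt = (2.5000, -0.3000, -1.9000)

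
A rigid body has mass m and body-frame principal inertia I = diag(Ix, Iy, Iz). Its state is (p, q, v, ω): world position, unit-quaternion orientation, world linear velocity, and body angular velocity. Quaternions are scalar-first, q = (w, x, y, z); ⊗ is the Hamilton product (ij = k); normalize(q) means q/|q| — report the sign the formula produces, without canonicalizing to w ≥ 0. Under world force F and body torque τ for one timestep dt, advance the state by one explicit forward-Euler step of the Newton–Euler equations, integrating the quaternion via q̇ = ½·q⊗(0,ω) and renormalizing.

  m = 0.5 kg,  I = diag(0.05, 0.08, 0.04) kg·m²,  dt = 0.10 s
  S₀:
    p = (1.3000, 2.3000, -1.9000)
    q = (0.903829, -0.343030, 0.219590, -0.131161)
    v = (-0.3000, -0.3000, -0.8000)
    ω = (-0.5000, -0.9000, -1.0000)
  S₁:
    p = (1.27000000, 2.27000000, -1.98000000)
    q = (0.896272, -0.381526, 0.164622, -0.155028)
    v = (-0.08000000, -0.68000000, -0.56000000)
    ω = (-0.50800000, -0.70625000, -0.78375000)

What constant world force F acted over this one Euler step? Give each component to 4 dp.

Δv = v₁−v₀ = (0.22000000, -0.38000000, 0.24000000)
F = m·Δv/dt = (1.1000, -1.9000, 1.2000)

F = (1.1000, -1.9000, 1.2000)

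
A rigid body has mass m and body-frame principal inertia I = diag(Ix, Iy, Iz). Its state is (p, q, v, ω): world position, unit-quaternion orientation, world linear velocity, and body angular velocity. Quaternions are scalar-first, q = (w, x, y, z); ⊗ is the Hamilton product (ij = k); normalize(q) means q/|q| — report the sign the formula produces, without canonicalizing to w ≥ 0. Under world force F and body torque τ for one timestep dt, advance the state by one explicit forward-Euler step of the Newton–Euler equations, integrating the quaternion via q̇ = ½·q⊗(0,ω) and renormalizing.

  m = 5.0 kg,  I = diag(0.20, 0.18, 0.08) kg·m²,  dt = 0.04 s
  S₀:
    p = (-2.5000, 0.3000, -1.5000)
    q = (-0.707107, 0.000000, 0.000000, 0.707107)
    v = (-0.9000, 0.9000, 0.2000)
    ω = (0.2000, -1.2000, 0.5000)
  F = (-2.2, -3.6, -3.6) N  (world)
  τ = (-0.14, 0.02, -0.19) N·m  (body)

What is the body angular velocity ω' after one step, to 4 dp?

ω×(Iω) gyroscopic = (0.0600, 0.0120, 0.0048)
(τ − ω×Iω)/I = (-1.0000, 0.0444, -2.4350)
new body rate ω' = (0.1600, -1.1982, 0.4026)

ω' = (0.1600, -1.1982, 0.4026)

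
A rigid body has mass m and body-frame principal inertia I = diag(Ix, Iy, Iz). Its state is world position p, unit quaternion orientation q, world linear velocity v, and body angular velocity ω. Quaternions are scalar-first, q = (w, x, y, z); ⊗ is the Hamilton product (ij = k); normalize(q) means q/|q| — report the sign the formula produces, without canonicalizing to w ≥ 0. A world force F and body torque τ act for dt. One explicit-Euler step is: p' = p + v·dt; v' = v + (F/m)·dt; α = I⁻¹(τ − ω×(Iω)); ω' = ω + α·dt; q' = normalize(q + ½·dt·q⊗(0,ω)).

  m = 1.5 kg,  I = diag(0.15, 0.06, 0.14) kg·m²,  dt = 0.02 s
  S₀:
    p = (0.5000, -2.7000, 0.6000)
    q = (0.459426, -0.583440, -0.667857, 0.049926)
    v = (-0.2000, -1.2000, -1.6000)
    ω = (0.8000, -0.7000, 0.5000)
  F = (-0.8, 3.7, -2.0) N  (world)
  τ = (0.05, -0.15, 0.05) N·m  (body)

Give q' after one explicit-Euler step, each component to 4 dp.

q' = (0.4591, -0.5827, -0.6677, 0.0616)

Hamilton product q⊗(0,ω) = (-0.0257109, 0.0685605, 0.0100626, 1.1724066)
q + ½dt·q⊗(0,ω), renormalized = (0.4591, -0.5827, -0.6677, 0.0616)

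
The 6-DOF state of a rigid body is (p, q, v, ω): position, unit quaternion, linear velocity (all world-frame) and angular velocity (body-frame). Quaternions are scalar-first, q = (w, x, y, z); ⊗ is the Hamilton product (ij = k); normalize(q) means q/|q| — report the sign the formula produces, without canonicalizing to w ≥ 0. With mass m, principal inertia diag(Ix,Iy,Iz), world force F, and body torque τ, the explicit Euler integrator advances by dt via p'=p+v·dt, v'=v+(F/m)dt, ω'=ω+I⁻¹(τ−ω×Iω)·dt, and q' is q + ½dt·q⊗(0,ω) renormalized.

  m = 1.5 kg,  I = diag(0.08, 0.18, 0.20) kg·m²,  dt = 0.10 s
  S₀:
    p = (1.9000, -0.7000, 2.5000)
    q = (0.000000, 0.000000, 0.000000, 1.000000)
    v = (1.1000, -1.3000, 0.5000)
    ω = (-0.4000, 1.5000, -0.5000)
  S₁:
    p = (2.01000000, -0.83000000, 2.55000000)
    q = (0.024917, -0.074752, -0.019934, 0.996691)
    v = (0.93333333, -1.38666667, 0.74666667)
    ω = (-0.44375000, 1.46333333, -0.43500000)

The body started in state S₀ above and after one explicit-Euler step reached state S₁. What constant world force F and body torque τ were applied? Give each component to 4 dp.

F = (-2.5000, -1.3000, 3.7000)
τ = (-0.0500, -0.0900, 0.0700)

Δv = v₁−v₀ = (-0.16666667, -0.08666667, 0.24666667)
m·(v₁−v₀)/dt = (-2.5000, -1.3000, 3.7000)
ω₁ − ω₀ = (-0.04375000, -0.03666667, 0.06500000)
applied torque τ = (-0.0500, -0.0900, 0.0700)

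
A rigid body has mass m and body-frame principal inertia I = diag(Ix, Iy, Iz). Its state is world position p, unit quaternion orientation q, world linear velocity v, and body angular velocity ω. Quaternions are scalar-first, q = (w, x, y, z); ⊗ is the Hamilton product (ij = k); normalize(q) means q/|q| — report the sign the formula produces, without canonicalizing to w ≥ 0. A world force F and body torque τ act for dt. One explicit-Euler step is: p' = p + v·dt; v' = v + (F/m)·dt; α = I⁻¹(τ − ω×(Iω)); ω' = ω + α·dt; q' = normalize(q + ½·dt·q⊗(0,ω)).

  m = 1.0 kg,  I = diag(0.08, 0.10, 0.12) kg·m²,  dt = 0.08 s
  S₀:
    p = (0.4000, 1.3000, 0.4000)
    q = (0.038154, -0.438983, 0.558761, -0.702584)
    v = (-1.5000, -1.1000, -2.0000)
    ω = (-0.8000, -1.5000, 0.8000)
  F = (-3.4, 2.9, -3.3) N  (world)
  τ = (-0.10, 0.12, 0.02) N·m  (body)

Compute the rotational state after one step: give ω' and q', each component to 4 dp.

ω' = (-0.8760, -1.4245, 0.7973)
q' = (0.0799, -0.4632, 0.5913, -0.6553)

angular accel α = (-0.9500, 0.9440, -0.0333)
new body rate ω' = (-0.8760, -1.4245, 0.7973)
q⊗(0,ω) = (1.0490223, -0.6373904, 0.8560226, 1.1360065)
q' = normalize(q + ½dt·q⊗(0,ω)) = (0.0799, -0.4632, 0.5913, -0.6553)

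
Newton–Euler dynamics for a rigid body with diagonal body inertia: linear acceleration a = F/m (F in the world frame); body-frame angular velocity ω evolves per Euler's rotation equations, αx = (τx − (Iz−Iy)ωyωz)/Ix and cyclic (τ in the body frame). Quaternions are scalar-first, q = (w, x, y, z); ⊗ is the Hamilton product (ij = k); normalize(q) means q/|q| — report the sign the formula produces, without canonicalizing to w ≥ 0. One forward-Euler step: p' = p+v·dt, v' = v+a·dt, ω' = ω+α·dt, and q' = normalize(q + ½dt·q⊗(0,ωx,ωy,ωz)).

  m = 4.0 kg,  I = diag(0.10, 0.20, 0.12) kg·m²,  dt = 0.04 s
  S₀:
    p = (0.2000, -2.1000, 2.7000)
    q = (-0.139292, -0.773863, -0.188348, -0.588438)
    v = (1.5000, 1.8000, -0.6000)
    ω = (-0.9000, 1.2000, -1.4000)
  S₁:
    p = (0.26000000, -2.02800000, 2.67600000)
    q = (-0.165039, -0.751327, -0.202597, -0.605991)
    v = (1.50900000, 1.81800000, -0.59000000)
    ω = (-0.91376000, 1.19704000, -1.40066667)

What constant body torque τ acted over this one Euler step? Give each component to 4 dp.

τ = (0.1000, -0.0400, -0.1100)

Δω = ω₁−ω₀ = (-0.01376000, -0.00296000, -0.00066667)
precession coupling = (0.1344, -0.0252, -0.1080)
applied torque τ = (0.1000, -0.0400, -0.1100)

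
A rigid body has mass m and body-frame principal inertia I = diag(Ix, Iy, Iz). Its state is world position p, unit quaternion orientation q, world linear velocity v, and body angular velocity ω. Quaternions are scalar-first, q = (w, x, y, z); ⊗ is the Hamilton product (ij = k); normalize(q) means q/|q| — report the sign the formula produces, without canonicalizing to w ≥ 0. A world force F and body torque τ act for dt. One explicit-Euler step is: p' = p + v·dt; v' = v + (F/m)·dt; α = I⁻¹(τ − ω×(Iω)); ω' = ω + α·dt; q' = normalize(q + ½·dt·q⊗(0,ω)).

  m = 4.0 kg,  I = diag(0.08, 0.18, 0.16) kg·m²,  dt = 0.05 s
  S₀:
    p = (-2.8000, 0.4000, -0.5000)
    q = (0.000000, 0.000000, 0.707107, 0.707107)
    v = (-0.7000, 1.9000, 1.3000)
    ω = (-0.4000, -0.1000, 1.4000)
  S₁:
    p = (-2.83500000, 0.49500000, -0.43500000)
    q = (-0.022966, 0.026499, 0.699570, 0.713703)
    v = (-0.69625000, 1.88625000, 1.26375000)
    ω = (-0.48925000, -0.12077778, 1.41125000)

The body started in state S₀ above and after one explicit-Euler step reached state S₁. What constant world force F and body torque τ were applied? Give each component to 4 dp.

Δω = ω₁−ω₀ = (-0.08925000, -0.02077778, 0.01125000)
τ = I·(Δω/dt) + ω₀×(Iω₀) = (-0.1400, -0.0300, 0.0400)
Δv = v₁−v₀ = (0.00375000, -0.01375000, -0.03625000)
applied force F = (0.3000, -1.1000, -2.9000)

F = (0.3000, -1.1000, -2.9000)
τ = (-0.1400, -0.0300, 0.0400)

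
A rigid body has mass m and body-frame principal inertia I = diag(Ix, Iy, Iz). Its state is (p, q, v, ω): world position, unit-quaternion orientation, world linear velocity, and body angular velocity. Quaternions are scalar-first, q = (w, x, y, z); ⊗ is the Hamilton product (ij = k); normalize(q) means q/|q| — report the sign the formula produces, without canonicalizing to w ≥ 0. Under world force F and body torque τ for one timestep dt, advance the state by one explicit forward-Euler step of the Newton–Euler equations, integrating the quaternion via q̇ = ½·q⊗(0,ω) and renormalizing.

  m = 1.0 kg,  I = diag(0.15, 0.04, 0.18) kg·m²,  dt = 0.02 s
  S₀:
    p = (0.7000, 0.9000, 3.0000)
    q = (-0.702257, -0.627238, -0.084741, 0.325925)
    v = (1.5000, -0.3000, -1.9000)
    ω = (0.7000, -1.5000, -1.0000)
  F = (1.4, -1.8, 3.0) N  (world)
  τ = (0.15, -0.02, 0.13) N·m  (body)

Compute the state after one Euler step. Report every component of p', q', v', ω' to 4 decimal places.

p' = (0.7300, 0.8940, 2.9620)
q' = (-0.6957, -0.6263, -0.0782, 0.3429)
v' = (1.5280, -0.3360, -1.8400)
ω' = (0.6920, -1.5205, -0.9984)

precession coupling ω×(Iω) = (0.2100, 0.0210, 0.1155)
(τ − ω×Iω)/I = (-0.4000, -1.0250, 0.0806)
ω + α·dt = (0.6920, -1.5205, -0.9984)
Hamilton product q⊗(0,ω) = (0.6378801, 0.0820486, 0.6542950, 1.7024327)
updated quaternion q' = (-0.6957, -0.6263, -0.0782, 0.3429)
new position p' = (0.7300, 0.8940, 2.9620)
new velocity v' = (1.5280, -0.3360, -1.8400)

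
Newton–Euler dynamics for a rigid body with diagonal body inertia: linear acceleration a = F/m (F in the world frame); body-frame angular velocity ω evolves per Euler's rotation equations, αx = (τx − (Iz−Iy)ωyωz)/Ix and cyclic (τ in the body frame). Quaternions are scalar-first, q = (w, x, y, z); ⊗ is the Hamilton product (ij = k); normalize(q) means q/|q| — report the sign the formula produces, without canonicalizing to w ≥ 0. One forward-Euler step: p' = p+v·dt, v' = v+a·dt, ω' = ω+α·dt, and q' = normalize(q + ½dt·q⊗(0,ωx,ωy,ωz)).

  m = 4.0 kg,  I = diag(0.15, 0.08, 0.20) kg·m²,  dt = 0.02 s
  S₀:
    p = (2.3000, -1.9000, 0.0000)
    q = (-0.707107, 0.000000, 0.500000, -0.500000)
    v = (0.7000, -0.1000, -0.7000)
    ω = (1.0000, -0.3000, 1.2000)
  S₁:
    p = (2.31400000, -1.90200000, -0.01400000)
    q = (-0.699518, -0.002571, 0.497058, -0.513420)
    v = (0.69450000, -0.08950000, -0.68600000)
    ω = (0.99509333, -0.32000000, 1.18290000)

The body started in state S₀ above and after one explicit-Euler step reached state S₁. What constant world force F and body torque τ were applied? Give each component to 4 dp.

v₁ − v₀ = (-0.00550000, 0.01050000, 0.01400000)
applied force F = (-1.1000, 2.1000, 2.8000)
rate change Δω = (-0.00490667, -0.02000000, -0.01710000)
τ = I·(Δω/dt) + ω₀×(Iω₀) = (-0.0800, -0.1400, -0.1500)

F = (-1.1000, 2.1000, 2.8000)
τ = (-0.0800, -0.1400, -0.1500)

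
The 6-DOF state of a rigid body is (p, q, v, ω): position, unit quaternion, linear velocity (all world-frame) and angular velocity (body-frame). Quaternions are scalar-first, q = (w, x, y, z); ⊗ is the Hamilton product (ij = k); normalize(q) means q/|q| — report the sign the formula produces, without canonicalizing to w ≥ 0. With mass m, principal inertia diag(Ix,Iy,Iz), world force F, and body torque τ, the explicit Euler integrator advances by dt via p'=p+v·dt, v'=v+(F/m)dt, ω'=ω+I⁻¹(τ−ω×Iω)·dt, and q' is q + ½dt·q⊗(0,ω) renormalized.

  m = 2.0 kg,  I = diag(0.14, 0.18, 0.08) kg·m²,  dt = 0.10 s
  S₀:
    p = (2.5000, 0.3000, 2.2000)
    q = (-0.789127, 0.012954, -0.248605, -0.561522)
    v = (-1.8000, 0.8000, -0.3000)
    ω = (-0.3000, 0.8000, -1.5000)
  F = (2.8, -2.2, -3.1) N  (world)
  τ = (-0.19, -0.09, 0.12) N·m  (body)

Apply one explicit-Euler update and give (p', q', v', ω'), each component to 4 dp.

p' = (2.3200, 0.3800, 2.1700)
q' = (-0.8181, 0.0657, -0.2698, -0.5037)
v' = (-1.6600, 0.6900, -0.4550)
ω' = (-0.5214, 0.7350, -1.3380)

new position p' = (2.3200, 0.3800, 2.1700)
new velocity v' = (-1.6600, 0.6900, -0.4550)
gyro term ω×Iω = (0.1200, 0.0270, -0.0096)
angular accel α = (-2.2143, -0.6500, 1.6200)
ω + α·dt = (-0.5214, 0.7350, -1.3380)
q⊗(0,ω) = (-0.6395128, 1.0588632, -0.4434140, 1.1194722)
q' = normalize(q + ½dt·q⊗(0,ω)) = (-0.8181, 0.0657, -0.2698, -0.5037)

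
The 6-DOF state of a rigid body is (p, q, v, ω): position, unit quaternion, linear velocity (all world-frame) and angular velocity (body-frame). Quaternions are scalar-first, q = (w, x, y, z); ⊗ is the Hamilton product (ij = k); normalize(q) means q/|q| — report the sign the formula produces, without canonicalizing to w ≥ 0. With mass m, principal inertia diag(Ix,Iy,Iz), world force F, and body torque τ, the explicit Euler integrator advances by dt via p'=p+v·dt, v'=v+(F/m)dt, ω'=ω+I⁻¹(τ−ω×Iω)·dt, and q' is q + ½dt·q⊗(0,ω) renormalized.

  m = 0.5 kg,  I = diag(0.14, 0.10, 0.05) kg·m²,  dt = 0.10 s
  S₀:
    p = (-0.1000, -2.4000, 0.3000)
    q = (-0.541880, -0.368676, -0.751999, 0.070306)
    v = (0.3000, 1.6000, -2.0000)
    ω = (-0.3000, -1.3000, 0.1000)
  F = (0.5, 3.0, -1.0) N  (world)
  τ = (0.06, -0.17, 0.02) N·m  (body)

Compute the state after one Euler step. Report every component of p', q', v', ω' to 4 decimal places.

p' = (-0.0700, -2.2400, 0.1000)
q' = (-0.5953, -0.3589, -0.7144, 0.0801)
v' = (0.4000, 2.2000, -2.2000)
ω' = (-0.2618, -1.4673, 0.1712)

a = (1.0000, 6.0000, -2.0000)
p' = p + v·dt = (-0.0700, -2.2400, 0.1000)
new velocity v' = (0.4000, 2.2000, -2.2000)
α = I⁻¹(τ − ω×Iω) = (0.3821, -1.6730, 0.7120)
new body rate ω' = (-0.2618, -1.4673, 0.1712)
Hamilton product q⊗(0,ω) = (-1.0952321, 0.1787619, 0.7202198, 0.1994911)
q' = normalize(q + ½dt·q⊗(0,ω)) = (-0.5953, -0.3589, -0.7144, 0.0801)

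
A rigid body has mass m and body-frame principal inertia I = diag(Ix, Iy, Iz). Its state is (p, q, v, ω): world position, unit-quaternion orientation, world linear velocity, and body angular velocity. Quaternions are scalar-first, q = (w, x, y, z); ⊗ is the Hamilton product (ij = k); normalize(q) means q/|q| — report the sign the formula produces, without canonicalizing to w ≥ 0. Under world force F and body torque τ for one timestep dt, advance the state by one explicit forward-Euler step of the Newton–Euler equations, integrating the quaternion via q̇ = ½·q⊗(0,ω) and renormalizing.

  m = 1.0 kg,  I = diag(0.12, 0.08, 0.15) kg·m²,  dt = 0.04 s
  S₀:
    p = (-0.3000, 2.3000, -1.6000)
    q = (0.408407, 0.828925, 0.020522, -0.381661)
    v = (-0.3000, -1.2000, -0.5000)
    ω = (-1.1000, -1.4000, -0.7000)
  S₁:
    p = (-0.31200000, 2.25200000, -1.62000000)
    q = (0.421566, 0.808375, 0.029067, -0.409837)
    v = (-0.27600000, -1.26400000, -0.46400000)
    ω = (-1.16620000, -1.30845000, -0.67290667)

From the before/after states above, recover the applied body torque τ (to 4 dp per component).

Δω = ω₁−ω₀ = (-0.06620000, 0.09155000, 0.02709333)
gyro term ω₀×Iω₀ = (0.0686, -0.0231, -0.0616)
τ = I·(Δω/dt) + ω₀×(Iω₀) = (-0.1300, 0.1600, 0.0400)

τ = (-0.1300, 0.1600, 0.0400)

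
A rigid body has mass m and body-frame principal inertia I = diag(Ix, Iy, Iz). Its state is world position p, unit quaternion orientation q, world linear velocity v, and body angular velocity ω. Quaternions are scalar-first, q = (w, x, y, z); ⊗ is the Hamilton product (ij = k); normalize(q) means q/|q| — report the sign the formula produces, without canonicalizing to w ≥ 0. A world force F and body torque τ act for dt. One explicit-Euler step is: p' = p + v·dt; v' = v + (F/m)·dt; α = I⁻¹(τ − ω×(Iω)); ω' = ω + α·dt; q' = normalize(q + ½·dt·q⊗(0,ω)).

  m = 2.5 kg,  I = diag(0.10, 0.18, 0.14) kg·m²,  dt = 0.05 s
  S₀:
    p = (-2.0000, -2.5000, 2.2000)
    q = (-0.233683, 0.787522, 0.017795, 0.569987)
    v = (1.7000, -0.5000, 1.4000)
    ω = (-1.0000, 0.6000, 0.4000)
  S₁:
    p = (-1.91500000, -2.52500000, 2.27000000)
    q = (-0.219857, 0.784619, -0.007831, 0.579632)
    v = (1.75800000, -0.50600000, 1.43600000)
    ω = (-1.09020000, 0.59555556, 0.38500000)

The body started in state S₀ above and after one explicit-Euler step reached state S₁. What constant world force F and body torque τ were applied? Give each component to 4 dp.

rate change Δω = (-0.09020000, -0.00444444, -0.01500000)
gyro term ω₀×Iω₀ = (-0.0096, 0.0160, -0.0480)
applied torque τ = (-0.1900, 0.0000, -0.0900)
v₁ − v₀ = (0.05800000, -0.00600000, 0.03600000)
m·(v₁−v₀)/dt = (2.9000, -0.3000, 1.8000)

F = (2.9000, -0.3000, 1.8000)
τ = (-0.1900, 0.0000, -0.0900)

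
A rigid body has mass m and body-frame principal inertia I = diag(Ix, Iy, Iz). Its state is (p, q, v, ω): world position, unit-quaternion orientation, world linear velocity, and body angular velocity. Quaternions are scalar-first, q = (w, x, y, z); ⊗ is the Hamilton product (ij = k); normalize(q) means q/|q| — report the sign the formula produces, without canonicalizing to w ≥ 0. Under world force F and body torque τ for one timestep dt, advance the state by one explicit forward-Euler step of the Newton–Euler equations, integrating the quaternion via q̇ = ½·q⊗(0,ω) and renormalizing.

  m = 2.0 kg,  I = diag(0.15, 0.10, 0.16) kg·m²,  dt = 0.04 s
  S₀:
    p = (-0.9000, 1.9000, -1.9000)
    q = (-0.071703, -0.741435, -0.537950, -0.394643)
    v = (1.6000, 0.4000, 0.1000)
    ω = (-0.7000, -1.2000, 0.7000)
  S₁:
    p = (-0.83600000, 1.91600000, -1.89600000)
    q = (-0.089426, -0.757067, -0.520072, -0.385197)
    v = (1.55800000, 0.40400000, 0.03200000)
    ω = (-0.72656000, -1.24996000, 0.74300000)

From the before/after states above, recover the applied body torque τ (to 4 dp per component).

ω₁ − ω₀ = (-0.02656000, -0.04996000, 0.04300000)
precession coupling = (-0.0504, 0.0049, -0.0420)
I·α + gyro = (-0.1500, -0.1200, 0.1300)

τ = (-0.1500, -0.1200, 0.1300)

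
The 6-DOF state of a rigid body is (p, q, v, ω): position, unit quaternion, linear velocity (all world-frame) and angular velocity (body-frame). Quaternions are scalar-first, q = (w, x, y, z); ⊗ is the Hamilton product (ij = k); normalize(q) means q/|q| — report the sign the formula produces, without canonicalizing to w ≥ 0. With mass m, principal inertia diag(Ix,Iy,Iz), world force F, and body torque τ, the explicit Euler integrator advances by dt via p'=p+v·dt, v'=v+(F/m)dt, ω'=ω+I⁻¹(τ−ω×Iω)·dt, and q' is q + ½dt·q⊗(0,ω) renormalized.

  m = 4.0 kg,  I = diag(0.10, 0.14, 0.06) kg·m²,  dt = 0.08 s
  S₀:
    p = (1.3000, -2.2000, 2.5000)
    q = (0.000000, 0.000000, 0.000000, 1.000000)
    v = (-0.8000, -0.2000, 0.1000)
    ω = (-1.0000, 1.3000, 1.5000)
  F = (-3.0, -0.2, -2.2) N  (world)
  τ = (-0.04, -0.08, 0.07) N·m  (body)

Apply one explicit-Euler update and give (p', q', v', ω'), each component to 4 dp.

p + v·dt = (1.2360, -2.2160, 2.5080)
v + (F/m)dt = (-0.8600, -0.2040, 0.0560)
ω×(Iω) gyroscopic = (-0.1560, -0.0600, -0.0520)
(τ − ω×Iω)/I = (1.1600, -0.1429, 2.0333)
ω' = ω + α·dt = (-0.9072, 1.2886, 1.6627)
Hamilton product q⊗(0,ω) = (-1.5000000, -1.3000000, -1.0000000, 0.0000000)
q + ½dt·q⊗(0,ω), renormalized = (-0.0598, -0.0518, -0.0398, 0.9961)

p' = (1.2360, -2.2160, 2.5080)
q' = (-0.0598, -0.0518, -0.0398, 0.9961)
v' = (-0.8600, -0.2040, 0.0560)
ω' = (-0.9072, 1.2886, 1.6627)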